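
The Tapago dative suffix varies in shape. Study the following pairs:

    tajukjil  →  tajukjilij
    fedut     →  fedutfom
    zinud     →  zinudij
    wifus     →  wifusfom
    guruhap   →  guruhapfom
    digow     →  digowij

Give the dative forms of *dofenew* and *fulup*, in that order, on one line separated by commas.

dofenewij, fulupfom

The alternation tracks the final consonant of the stem — -fom when the stem ends in a voiceless consonant (*fedut*, *wifus*, *guruhap*); -ij when the stem ends in a voiced consonant (*tajukjil*, *zinud*, *digow*).
*dofenew*: final consonant = /w/, voiced → -ij → *dofenewij*.
*fulup*: final consonant = /p/, voiceless → -fom → *fulupfom*.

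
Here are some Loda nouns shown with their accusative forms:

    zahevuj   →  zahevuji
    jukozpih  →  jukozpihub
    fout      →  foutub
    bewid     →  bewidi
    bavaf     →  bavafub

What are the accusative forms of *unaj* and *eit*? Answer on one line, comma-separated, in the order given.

unaji, eitub

The pattern is voicing of the final consonant: -ub when the stem ends in a voiceless consonant (*jukozpih*, *fout*, *bavaf*); -i when the stem ends in a voiced consonant (*zahevuj*, *bewid*).
The final consonant of *unaj* is /j/, which is voiced, so the suffix is -i, giving *unaji*.
*eit*: final consonant = /t/, voiceless → -ub → *eitub*.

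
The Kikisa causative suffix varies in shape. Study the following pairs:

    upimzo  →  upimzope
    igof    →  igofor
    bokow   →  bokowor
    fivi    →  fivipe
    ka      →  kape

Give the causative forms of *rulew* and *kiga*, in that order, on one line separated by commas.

The suffix is conditioned by the final sound: -or when the stem ends in a consonant (*igof*, *bokow*); -pe when the stem ends in a vowel (*upimzo*, *fivi*, *ka*).
Since the final sound of *rulew* is /w/ (a consonant), it takes -or, giving *rulewor*.
Since the final sound of *kiga* is /a/ (a vowel), it takes -pe, giving *kigape*.

rulewor, kigape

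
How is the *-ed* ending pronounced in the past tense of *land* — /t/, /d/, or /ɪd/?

The stem *land* ends in /t/ or /d/.
The -ed suffix is realized as /ɪd/ after /t, d/; as /t/ after other voiceless consonants; and as /d/ after other voiced sounds.
So -ed on *land* is pronounced /ɪd/.

/ɪd/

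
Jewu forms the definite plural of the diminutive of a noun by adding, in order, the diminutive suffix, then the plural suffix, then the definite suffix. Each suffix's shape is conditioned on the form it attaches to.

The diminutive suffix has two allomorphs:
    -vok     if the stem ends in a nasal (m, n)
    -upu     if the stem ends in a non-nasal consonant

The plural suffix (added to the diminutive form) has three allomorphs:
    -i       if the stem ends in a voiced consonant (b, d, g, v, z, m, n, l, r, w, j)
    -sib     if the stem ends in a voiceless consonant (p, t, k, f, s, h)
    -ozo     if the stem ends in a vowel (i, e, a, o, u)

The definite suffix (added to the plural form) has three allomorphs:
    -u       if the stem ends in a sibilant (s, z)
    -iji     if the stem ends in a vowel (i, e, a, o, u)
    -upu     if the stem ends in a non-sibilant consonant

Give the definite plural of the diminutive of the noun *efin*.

Since the final consonant of *efin* is /n/ (a nasal), it takes -vok, giving *efinvok*.
Since the final sound of the diminutive form *efinvok* is /k/ (a voiceless consonant), it takes -sib, giving *efinvoksib*.
The plural form *efinvoksib*: final sound = /b/, a non-sibilant consonant → -upu → *efinvoksibupu*.

efinvoksibupu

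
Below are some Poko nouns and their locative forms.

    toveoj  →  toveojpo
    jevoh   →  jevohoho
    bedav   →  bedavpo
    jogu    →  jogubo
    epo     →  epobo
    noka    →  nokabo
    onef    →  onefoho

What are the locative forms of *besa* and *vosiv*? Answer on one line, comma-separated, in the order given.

besabo, vosivpo

Looking at the final sound of each stem: -oho when the stem ends in a voiceless consonant (*jevoh*, *onef*); -po when the stem ends in a voiced consonant (*toveoj*, *bedav*); -bo when the stem ends in a vowel (*jogu*, *epo*, *noka*).
Since the final sound of *besa* is /a/ (a vowel), it takes -bo, giving *besabo*.
The final sound of *vosiv* is /v/, which is a voiced consonant, so the suffix is -po, giving *vosivpo*.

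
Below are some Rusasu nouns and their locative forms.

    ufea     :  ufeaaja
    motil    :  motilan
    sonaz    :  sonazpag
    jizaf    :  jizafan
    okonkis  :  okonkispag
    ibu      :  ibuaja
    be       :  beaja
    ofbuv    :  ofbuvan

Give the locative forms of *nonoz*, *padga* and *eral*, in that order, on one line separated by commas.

nonozpag, padgaaja, eralan

The suffix is conditioned by the final sound: -pag when the stem ends in a sibilant (*sonaz*, *okonkis*); -an when the stem ends in a non-sibilant consonant (*motil*, *jizaf*, *ofbuv*); -aja when the stem ends in a vowel (*ufea*, *ibu*, *be*).
Since the final sound of *nonoz* is /z/ (a sibilant), it takes -pag, giving *nonozpag*.
*padga*: final sound = /a/, a vowel → -aja → *padgaaja*.
*eral* — final sound /l/ (a non-sibilant consonant) → -an → *eralan*.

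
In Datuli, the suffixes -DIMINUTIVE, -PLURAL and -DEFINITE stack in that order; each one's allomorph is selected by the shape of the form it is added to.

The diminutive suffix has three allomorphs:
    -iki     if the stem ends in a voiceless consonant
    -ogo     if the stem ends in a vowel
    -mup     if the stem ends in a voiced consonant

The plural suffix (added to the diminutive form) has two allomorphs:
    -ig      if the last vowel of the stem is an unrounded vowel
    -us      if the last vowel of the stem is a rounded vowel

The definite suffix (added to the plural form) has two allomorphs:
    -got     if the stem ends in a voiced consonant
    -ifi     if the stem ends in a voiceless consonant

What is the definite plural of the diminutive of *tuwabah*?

*tuwabah* — final sound /h/ (a voiceless consonant) → -iki → *tuwabahiki*.
Since the last vowel of the diminutive form *tuwabahiki* is /i/ (an unrounded vowel), it takes -ig, giving *tuwabahikiig*.
The plural form *tuwabahikiig* — final consonant /g/ (voiced) → -got → *tuwabahikiiggot*.

tuwabahikiiggot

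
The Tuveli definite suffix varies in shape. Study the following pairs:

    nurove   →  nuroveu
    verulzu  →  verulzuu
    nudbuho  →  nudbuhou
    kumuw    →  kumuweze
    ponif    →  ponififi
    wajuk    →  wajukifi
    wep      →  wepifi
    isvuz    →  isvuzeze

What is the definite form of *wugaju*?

Looking at the final sound of each stem: -ifi when the stem ends in a voiceless consonant (*ponif*, *wajuk*, *wep*); -eze when the stem ends in a voiced consonant (*kumuw*, *isvuz*); -u when the stem ends in a vowel (*nurove*, *verulzu*, *nudbuho*).
*wugaju*: final sound = /u/, a vowel → -u → *wugajuu*.

wugajuu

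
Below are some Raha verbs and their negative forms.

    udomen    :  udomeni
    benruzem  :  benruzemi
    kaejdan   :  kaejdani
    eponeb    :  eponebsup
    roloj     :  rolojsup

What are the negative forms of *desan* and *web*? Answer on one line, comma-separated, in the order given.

Looking at the final consonant of each stem: -i when the stem ends in a nasal (*udomen*, *benruzem*, *kaejdan*); -sup when the stem ends in a non-nasal consonant (*eponeb*, *roloj*).
*desan*: final consonant = /n/, a nasal → -i → *desani*.
*web*: final consonant = /b/, non-nasal → -sup → *websup*.

desani, websup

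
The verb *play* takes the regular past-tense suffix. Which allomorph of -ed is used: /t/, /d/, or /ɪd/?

The stem *play* ends in a voiced sound other than /d/.
The -ed suffix is realized as /ɪd/ after /t, d/; as /t/ after other voiceless consonants; and as /d/ after other voiced sounds.
So -ed on *play* is pronounced /d/.

/d/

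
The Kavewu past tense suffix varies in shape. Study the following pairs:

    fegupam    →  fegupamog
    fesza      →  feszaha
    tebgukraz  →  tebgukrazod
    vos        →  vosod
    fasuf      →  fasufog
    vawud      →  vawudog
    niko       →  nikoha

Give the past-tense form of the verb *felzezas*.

The suffix is conditioned by the final sound: -od when the stem ends in a sibilant (*tebgukraz*, *vos*); -og when the stem ends in a non-sibilant consonant (*fegupam*, *fasuf*, *vawud*); -ha when the stem ends in a vowel (*fesza*, *niko*).
*felzezas* — final sound /s/ (a sibilant) → -od → *felzezasod*.

felzezasod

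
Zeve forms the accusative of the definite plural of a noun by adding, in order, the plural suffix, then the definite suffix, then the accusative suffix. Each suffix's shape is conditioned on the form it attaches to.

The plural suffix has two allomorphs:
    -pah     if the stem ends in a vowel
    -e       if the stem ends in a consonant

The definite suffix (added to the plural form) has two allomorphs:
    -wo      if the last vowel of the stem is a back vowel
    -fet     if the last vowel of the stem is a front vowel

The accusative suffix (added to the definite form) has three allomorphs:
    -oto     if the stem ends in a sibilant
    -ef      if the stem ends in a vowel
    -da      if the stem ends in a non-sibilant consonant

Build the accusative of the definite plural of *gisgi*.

gisgipahwoef

The final sound of *gisgi* is /i/, which is a vowel, so the plural suffix is -pah, giving *gisgipah*.
Since the last vowel of the plural form *gisgipah* is /a/ (a back vowel), it takes -wo, giving *gisgipahwo*.
The definite form *gisgipahwo* — final sound /o/ (a vowel) → -ef → *gisgipahwoef*.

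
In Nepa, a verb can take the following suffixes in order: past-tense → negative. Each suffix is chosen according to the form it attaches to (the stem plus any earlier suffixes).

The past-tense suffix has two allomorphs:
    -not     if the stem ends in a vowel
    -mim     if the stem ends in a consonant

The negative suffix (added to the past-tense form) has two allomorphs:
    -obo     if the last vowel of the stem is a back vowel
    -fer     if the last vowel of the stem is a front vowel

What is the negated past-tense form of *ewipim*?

*ewipim* — final sound /m/ (a consonant) → -mim → *ewipimmim*.
The past-tense form *ewipimmim* — last vowel /i/ (a front vowel) → -fer → *ewipimmimfer*.

ewipimmimfer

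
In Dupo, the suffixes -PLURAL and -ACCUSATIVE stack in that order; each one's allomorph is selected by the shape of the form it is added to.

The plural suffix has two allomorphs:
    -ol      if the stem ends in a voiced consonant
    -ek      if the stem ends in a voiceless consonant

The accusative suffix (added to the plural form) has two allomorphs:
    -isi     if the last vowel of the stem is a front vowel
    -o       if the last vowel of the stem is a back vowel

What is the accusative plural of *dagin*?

*dagin*: final consonant = /n/, voiced → -ol → *daginol*.
The plural form *daginol*: last vowel = /o/, a back vowel → -o → *daginolo*.

daginolo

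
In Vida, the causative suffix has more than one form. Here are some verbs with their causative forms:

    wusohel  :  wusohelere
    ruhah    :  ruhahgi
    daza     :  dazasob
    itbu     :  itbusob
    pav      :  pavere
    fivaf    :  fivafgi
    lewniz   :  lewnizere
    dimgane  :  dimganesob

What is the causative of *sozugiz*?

sozugizere

The suffix is conditioned by the final sound: -gi when the stem ends in a voiceless consonant (*ruhah*, *fivaf*); -ere when the stem ends in a voiced consonant (*wusohel*, *pav*, *lewniz*); -sob when the stem ends in a vowel (*daza*, *itbu*, *dimgane*).
Since the final sound of *sozugiz* is /z/ (a voiced consonant), it takes -ere, giving *sozugizere*.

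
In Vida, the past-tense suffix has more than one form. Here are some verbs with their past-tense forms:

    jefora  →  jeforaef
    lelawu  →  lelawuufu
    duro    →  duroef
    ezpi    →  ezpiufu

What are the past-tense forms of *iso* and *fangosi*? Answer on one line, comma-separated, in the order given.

isoef, fangosiufu

The alternation tracks the last vowel of the stem — -ufu when the last vowel of the stem is a high vowel (*lelawu*, *ezpi*); -ef when the last vowel of the stem is a non-high vowel (*jefora*, *duro*).
*iso*: last vowel = /o/, a non-high vowel → -ef → *isoef*.
*fangosi*: last vowel = /i/, a high vowel → -ufu → *fangosiufu*.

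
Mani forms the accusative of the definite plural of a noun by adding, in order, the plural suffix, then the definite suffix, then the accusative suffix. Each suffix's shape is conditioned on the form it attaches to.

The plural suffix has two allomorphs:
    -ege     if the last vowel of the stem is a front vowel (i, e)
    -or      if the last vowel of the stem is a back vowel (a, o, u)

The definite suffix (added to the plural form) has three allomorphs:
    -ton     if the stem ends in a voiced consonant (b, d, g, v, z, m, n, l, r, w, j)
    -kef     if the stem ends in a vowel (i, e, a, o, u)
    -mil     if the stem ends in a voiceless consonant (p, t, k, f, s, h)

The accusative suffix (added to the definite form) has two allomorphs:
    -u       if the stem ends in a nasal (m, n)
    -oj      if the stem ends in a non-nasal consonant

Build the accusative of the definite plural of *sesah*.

sesahortonu

*sesah*: last vowel = /a/, a back vowel → -or → *sesahor*.
The plural form *sesahor* — final sound /r/ (a voiced consonant) → -ton → *sesahorton*.
Since the final consonant of the definite form *sesahorton* is /n/ (a nasal), it takes -u, giving *sesahortonu*.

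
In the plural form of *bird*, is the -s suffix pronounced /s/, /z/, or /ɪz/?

/z/

The stem *bird* ends in a voiced non-sibilant sound.
The plural suffix surfaces as /ɪz/ after sibilants, /s/ after other voiceless consonants, and /z/ after other voiced sounds.
So the plural -s on *bird* is pronounced /z/.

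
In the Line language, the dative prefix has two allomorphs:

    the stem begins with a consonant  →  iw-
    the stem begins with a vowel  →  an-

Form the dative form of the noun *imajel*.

The first sound of *imajel* is /i/, which is a vowel, so the prefix is an-, giving *animajel*.

animajel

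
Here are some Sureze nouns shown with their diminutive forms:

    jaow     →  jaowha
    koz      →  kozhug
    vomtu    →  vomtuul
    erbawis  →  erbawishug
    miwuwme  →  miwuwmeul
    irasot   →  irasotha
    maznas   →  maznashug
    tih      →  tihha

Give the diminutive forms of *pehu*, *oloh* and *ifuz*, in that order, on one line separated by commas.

pehuul, olohha, ifuzhug

Looking at the final sound of each stem: -hug when the stem ends in a sibilant (*koz*, *erbawis*, *maznas*); -ha when the stem ends in a non-sibilant consonant (*jaow*, *irasot*, *tih*); -ul when the stem ends in a vowel (*vomtu*, *miwuwme*).
*pehu* — final sound /u/ (a vowel) → -ul → *pehuul*.
The final sound of *oloh* is /h/, which is a non-sibilant consonant, so the suffix is -ha, giving *olohha*.
The final sound of *ifuz* is /z/, which is a sibilant, so the suffix is -hug, giving *ifuzhug*.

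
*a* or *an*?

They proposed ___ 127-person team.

a

The indefinite article is chosen by the initial *sound* of the following word, not its spelling.
The number *127* is spoken "one hundred …", beginning with /wʌn/ — a consonant sound.
So the article is *a*: They proposed a 127-person team.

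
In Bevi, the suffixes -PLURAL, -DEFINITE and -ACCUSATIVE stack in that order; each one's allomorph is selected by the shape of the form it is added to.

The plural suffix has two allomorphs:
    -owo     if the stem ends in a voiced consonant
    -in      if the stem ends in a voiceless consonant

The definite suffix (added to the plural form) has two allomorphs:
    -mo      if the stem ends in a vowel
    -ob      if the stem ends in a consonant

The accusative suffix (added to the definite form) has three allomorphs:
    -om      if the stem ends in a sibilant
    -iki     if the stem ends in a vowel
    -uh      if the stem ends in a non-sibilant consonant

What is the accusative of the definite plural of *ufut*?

The final consonant of *ufut* is /t/, which is voiceless, so the plural suffix is -in, giving *ufutin*.
The plural form *ufutin*: final sound = /n/, a consonant → -ob → *ufutinob*.
The final sound of the definite form *ufutinob* is /b/, which is a non-sibilant consonant, so the accusative suffix is -uh, giving *ufutinobuh*.

ufutinobuh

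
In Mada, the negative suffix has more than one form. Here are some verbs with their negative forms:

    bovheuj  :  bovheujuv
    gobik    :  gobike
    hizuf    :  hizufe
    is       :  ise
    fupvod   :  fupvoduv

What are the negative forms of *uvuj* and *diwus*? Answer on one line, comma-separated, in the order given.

The suffix is conditioned by the final consonant: -e when the stem ends in a voiceless consonant (*gobik*, *hizuf*, *is*); -uv when the stem ends in a voiced consonant (*bovheuj*, *fupvod*).
Since the final consonant of *uvuj* is /j/ (voiced), it takes -uv, giving *uvujuv*.
*diwus* — final consonant /s/ (voiceless) → -e → *diwuse*.

uvujuv, diwuse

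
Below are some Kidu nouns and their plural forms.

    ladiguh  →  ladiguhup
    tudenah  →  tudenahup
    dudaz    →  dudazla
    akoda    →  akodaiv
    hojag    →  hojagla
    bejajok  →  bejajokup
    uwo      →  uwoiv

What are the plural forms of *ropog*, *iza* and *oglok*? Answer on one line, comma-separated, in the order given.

ropogla, izaiv, oglokup

Looking at the final sound of each stem: -up when the stem ends in a voiceless consonant (*ladiguh*, *tudenah*, *bejajok*); -la when the stem ends in a voiced consonant (*dudaz*, *hojag*); -iv when the stem ends in a vowel (*akoda*, *uwo*).
The final sound of *ropog* is /g/, which is a voiced consonant, so the suffix is -la, giving *ropogla*.
*iza*: final sound = /a/, a vowel → -iv → *izaiv*.
*oglok*: final sound = /k/, a voiceless consonant → -up → *oglokup*.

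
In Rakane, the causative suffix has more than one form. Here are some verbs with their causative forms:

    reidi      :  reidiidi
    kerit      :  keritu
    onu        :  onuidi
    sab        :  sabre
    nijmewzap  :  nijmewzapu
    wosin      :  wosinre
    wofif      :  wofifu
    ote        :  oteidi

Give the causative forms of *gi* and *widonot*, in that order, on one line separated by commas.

giidi, widonotu

The alternation tracks the final sound of the stem — -u when the stem ends in a voiceless consonant (*kerit*, *nijmewzap*, *wofif*); -re when the stem ends in a voiced consonant (*sab*, *wosin*); -idi when the stem ends in a vowel (*reidi*, *onu*, *ote*).
Since the final sound of *gi* is /i/ (a vowel), it takes -idi, giving *giidi*.
*widonot*: final sound = /t/, a voiceless consonant → -u → *widonotu*.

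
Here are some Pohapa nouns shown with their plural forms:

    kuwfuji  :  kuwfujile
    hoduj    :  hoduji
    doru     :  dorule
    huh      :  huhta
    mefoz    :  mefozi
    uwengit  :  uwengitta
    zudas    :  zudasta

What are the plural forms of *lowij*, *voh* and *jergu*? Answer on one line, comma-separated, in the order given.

The pattern is voicing of the final sound: -ta when the stem ends in a voiceless consonant (*huh*, *uwengit*, *zudas*); -i when the stem ends in a voiced consonant (*hoduj*, *mefoz*); -le when the stem ends in a vowel (*kuwfuji*, *doru*).
*lowij* — final sound /j/ (a voiced consonant) → -i → *lowiji*.
*voh*: final sound = /h/, a voiceless consonant → -ta → *vohta*.
*jergu* — final sound /u/ (a vowel) → -le → *jergule*.

lowiji, vohta, jergule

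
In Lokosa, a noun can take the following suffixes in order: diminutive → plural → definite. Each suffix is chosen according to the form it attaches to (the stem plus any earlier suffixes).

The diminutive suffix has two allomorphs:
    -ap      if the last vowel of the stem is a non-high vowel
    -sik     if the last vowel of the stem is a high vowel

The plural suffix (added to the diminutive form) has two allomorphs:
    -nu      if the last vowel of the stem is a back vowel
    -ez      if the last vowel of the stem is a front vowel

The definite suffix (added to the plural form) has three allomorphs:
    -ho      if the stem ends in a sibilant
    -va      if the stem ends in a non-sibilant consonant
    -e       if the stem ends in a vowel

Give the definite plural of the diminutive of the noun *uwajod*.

*uwajod* — last vowel /o/ (a non-high vowel) → -ap → *uwajodap*.
The diminutive form *uwajodap* — last vowel /a/ (a back vowel) → -nu → *uwajodapnu*.
The plural form *uwajodapnu*: final sound = /u/, a vowel → -e → *uwajodapnue*.

uwajodapnue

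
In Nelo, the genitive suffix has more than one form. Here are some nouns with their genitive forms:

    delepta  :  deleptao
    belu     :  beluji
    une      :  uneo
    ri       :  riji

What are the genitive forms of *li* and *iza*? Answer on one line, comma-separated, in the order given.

liji, izao

The pattern is height harmony: -ji when the last vowel of the stem is a high vowel (*belu*, *ri*); -o when the last vowel of the stem is a non-high vowel (*delepta*, *une*).
Since the last vowel of *li* is /i/ (a high vowel), it takes -ji, giving *liji*.
Since the last vowel of *iza* is /a/ (a non-high vowel), it takes -o, giving *izao*.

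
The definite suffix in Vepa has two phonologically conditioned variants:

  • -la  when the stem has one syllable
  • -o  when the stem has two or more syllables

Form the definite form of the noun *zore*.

*zore* (2 syllables) → -o → *zoreo*.

zoreo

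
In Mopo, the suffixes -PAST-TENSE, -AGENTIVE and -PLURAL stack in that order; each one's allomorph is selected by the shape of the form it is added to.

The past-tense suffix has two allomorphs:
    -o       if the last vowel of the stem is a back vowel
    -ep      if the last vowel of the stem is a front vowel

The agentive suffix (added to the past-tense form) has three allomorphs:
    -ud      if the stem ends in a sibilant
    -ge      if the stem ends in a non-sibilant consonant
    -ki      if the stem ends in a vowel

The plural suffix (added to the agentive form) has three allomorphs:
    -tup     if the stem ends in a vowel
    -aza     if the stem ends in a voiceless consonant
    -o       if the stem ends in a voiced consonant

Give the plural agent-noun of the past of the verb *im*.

imepgetup

*im*: last vowel = /i/, a front vowel → -ep → *imep*.
The past-tense form *imep*: final sound = /p/, a non-sibilant consonant → -ge → *imepge*.
The agentive form *imepge* — final sound /e/ (a vowel) → -tup → *imepgetup*.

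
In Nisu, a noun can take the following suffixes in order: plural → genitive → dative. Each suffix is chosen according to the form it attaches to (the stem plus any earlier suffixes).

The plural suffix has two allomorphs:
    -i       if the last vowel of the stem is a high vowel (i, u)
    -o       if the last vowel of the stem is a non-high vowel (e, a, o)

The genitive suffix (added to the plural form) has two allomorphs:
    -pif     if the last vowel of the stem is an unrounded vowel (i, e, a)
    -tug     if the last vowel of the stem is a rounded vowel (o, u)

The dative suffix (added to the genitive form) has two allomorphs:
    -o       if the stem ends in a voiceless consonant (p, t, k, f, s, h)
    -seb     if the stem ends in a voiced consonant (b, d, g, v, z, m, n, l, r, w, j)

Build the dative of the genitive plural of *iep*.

iepotugseb

*iep*: last vowel = /e/, a non-high vowel → -o → *iepo*.
The last vowel of the plural form *iepo* is /o/, which is a rounded vowel, so the genitive suffix is -tug, giving *iepotug*.
The final consonant of the genitive form *iepotug* is /g/, which is voiced, so the dative suffix is -seb, giving *iepotugseb*.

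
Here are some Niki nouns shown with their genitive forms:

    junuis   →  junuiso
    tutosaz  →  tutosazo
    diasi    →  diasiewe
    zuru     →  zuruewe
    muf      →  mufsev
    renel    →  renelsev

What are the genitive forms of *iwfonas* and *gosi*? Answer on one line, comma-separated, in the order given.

The alternation tracks the final sound of the stem — -o when the stem ends in a sibilant (*junuis*, *tutosaz*); -sev when the stem ends in a non-sibilant consonant (*muf*, *renel*); -ewe when the stem ends in a vowel (*diasi*, *zuru*).
*iwfonas* — final sound /s/ (a sibilant) → -o → *iwfonaso*.
The final sound of *gosi* is /i/, which is a vowel, so the suffix is -ewe, giving *gosiewe*.

iwfonaso, gosiewe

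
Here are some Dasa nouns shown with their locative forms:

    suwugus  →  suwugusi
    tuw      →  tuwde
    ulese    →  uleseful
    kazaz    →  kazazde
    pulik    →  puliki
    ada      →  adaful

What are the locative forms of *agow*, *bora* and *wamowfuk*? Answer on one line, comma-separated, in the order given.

Looking at the final sound of each stem: -i when the stem ends in a voiceless consonant (*suwugus*, *pulik*); -de when the stem ends in a voiced consonant (*tuw*, *kazaz*); -ful when the stem ends in a vowel (*ulese*, *ada*).
*agow*: final sound = /w/, a voiced consonant → -de → *agowde*.
Since the final sound of *bora* is /a/ (a vowel), it takes -ful, giving *boraful*.
Since the final sound of *wamowfuk* is /k/ (a voiceless consonant), it takes -i, giving *wamowfuki*.

agowde, boraful, wamowfuki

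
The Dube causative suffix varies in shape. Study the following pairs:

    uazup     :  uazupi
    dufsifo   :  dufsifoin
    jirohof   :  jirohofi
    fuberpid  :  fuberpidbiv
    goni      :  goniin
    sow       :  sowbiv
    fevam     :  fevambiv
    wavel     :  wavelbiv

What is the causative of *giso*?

The alternation tracks the final sound of the stem — -i when the stem ends in a voiceless consonant (*uazup*, *jirohof*); -biv when the stem ends in a voiced consonant (*fuberpid*, *sow*, *fevam*, *wavel*); -in when the stem ends in a vowel (*dufsifo*, *goni*).
The final sound of *giso* is /o/, which is a vowel, so the suffix is -in, giving *gisoin*.

gisoin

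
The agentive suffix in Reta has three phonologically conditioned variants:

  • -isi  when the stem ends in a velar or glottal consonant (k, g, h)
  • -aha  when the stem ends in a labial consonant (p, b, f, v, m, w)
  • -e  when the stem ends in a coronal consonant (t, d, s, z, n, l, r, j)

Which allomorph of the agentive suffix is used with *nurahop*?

-aha

*nurahop*: final consonant = /p/, labial → -aha.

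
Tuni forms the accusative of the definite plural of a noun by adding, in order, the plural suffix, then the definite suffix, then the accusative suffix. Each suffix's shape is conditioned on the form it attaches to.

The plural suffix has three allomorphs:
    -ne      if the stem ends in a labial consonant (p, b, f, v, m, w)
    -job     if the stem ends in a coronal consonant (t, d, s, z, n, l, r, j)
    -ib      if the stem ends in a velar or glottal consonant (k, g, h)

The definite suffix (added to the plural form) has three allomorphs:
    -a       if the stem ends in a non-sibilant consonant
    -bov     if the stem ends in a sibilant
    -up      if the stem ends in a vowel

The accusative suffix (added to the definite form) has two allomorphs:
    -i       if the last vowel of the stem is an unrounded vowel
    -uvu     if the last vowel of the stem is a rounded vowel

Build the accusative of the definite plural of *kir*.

kirjobai

*kir* — final consonant /r/ (coronal) → -job → *kirjob*.
The final sound of the plural form *kirjob* is /b/, which is a non-sibilant consonant, so the definite suffix is -a, giving *kirjoba*.
The definite form *kirjoba*: last vowel = /a/, an unrounded vowel → -i → *kirjobai*.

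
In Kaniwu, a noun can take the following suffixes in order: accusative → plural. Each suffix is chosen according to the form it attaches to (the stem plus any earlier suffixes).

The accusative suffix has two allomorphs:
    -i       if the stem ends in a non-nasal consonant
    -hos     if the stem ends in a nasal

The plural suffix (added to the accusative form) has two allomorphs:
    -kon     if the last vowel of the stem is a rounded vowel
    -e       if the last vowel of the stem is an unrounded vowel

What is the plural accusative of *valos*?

valosie

The final consonant of *valos* is /s/, which is non-nasal, so the accusative suffix is -i, giving *valosi*.
Since the last vowel of the accusative form *valosi* is /i/ (an unrounded vowel), it takes -e, giving *valosie*.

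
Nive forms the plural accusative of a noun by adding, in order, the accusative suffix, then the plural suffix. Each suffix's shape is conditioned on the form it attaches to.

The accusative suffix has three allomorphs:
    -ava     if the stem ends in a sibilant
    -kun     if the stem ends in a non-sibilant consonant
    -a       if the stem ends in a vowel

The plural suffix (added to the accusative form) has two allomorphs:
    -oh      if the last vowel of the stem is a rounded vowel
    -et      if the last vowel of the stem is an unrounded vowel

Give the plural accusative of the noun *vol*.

Since the final sound of *vol* is /l/ (a non-sibilant consonant), it takes -kun, giving *volkun*.
Since the last vowel of the accusative form *volkun* is /u/ (a rounded vowel), it takes -oh, giving *volkunoh*.

volkunoh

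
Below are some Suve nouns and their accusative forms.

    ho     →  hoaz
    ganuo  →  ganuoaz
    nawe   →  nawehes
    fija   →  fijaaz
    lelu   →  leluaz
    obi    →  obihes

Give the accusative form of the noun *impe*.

The pattern is front/back vowel harmony: -hes when the last vowel of the stem is a front vowel (*nawe*, *obi*); -az when the last vowel of the stem is a back vowel (*ho*, *ganuo*, *fija*, *lelu*).
*impe*: last vowel = /e/, a front vowel → -hes → *impehes*.

impehes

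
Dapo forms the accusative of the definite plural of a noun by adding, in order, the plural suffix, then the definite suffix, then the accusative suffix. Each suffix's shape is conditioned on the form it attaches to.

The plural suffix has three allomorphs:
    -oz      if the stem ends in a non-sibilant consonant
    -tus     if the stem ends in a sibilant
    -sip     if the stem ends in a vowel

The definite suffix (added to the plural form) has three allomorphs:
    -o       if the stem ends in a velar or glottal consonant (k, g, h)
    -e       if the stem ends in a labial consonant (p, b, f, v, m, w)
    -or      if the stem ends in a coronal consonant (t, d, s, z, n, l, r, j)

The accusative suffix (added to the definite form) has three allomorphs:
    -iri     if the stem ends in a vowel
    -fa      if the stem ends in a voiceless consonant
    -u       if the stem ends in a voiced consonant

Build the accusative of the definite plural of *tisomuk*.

tisomukozoru

Since the final sound of *tisomuk* is /k/ (a non-sibilant consonant), it takes -oz, giving *tisomukoz*.
Since the final consonant of the plural form *tisomukoz* is /z/ (coronal), it takes -or, giving *tisomukozor*.
The final sound of the definite form *tisomukozor* is /r/, which is a voiced consonant, so the accusative suffix is -u, giving *tisomukozoru*.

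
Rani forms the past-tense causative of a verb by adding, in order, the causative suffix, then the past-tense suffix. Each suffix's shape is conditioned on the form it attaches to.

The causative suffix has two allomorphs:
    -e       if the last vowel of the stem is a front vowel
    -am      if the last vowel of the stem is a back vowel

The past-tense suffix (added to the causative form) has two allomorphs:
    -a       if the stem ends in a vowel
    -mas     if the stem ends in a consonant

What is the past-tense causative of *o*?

oammas

*o* — last vowel /o/ (a back vowel) → -am → *oam*.
Since the final sound of the causative form *oam* is /m/ (a consonant), it takes -mas, giving *oammas*.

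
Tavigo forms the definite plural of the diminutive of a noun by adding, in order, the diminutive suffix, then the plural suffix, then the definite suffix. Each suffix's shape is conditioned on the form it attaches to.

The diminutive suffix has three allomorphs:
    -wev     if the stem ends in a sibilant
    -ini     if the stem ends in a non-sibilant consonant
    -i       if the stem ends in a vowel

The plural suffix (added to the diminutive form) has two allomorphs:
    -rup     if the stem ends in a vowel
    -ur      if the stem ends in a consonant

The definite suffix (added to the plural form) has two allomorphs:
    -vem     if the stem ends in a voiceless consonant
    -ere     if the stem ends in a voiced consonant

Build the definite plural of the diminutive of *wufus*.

*wufus*: final sound = /s/, a sibilant → -wev → *wufuswev*.
The final sound of the diminutive form *wufuswev* is /v/, which is a consonant, so the plural suffix is -ur, giving *wufuswevur*.
The plural form *wufuswevur*: final consonant = /r/, voiced → -ere → *wufuswevurere*.

wufuswevurere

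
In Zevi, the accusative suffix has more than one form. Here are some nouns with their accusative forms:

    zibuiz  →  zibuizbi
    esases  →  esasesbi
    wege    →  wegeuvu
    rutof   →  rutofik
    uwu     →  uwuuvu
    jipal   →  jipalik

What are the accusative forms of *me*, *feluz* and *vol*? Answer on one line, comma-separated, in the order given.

meuvu, feluzbi, volik

The suffix is conditioned by the final sound: -bi when the stem ends in a sibilant (*zibuiz*, *esases*); -ik when the stem ends in a non-sibilant consonant (*rutof*, *jipal*); -uvu when the stem ends in a vowel (*wege*, *uwu*).
*me*: final sound = /e/, a vowel → -uvu → *meuvu*.
*feluz*: final sound = /z/, a sibilant → -bi → *feluzbi*.
*vol* — final sound /l/ (a non-sibilant consonant) → -ik → *volik*.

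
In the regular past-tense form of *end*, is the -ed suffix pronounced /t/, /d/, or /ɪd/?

The stem *end* ends in /t/ or /d/.
The -ed suffix is realized as /ɪd/ after /t, d/; as /t/ after other voiceless consonants; and as /d/ after other voiced sounds.
So -ed on *end* is pronounced /ɪd/.

/ɪd/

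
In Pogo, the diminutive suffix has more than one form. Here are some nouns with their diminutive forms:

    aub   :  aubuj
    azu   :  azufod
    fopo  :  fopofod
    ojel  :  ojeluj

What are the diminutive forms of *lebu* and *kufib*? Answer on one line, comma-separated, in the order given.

The pattern is consonant vs. vowel: -uj when the stem ends in a consonant (*aub*, *ojel*); -fod when the stem ends in a vowel (*azu*, *fopo*).
*lebu*: final sound = /u/, a vowel → -fod → *lebufod*.
*kufib*: final sound = /b/, a consonant → -uj → *kufibuj*.

lebufod, kufibuj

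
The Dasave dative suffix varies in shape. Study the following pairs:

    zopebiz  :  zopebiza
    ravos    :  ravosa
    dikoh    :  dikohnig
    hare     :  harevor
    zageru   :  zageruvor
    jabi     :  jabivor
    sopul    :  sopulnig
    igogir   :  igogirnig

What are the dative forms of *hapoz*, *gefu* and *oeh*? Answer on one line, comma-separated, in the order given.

Looking at the final sound of each stem: -a when the stem ends in a sibilant (*zopebiz*, *ravos*); -nig when the stem ends in a non-sibilant consonant (*dikoh*, *sopul*, *igogir*); -vor when the stem ends in a vowel (*hare*, *zageru*, *jabi*).
*hapoz*: final sound = /z/, a sibilant → -a → *hapoza*.
*gefu*: final sound = /u/, a vowel → -vor → *gefuvor*.
Since the final sound of *oeh* is /h/ (a non-sibilant consonant), it takes -nig, giving *oehnig*.

hapoza, gefuvor, oehnig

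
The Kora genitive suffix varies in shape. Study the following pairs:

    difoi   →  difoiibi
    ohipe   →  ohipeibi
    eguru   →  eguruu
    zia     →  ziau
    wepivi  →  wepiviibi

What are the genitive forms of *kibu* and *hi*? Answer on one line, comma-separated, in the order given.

The suffix is conditioned by the last vowel: -ibi when the last vowel of the stem is a front vowel (*difoi*, *ohipe*, *wepivi*); -u when the last vowel of the stem is a back vowel (*eguru*, *zia*).
The last vowel of *kibu* is /u/, which is a back vowel, so the suffix is -u, giving *kibuu*.
*hi*: last vowel = /i/, a front vowel → -ibi → *hiibi*.

kibuu, hiibi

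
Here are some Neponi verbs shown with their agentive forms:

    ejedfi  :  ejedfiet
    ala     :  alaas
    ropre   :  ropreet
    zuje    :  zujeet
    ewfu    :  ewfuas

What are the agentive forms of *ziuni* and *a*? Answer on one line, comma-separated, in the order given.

ziuniet, aas

The suffix is conditioned by the last vowel: -et when the last vowel of the stem is a front vowel (*ejedfi*, *ropre*, *zuje*); -as when the last vowel of the stem is a back vowel (*ala*, *ewfu*).
The last vowel of *ziuni* is /i/, which is a front vowel, so the suffix is -et, giving *ziuniet*.
*a* — last vowel /a/ (a back vowel) → -as → *aas*.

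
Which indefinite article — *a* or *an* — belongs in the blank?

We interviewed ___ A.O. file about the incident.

The indefinite article is chosen by the initial *sound* of the following word, not its spelling.
The initialism *A.O.* is read letter by letter; the first letter, A, is pronounced /eɪ/, which begins with a vowel sound.
So the article is *an*: We interviewed an A.O. file about the incident.

an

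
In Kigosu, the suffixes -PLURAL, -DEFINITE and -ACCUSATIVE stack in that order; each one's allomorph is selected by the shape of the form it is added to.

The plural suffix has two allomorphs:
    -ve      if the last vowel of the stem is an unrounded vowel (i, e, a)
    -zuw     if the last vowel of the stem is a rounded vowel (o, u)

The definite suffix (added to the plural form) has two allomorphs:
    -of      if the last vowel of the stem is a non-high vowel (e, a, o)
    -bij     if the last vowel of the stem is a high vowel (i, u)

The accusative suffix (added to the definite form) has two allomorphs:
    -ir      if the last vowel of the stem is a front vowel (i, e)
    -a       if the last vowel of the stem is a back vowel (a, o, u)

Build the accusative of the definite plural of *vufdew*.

vufdewveofa

The last vowel of *vufdew* is /e/, which is an unrounded vowel, so the plural suffix is -ve, giving *vufdewve*.
Since the last vowel of the plural form *vufdewve* is /e/ (a non-high vowel), it takes -of, giving *vufdewveof*.
Since the last vowel of the definite form *vufdewveof* is /o/ (a back vowel), it takes -a, giving *vufdewveofa*.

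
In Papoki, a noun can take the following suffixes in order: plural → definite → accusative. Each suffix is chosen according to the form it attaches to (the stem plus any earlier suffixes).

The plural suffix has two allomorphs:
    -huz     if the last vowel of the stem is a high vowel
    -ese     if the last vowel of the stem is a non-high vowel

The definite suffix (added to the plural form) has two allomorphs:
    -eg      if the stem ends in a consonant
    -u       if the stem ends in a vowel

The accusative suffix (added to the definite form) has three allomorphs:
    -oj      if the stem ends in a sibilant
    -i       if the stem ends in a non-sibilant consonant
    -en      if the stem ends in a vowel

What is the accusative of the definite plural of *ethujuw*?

ethujuwhuzegi

The last vowel of *ethujuw* is /u/, which is a high vowel, so the plural suffix is -huz, giving *ethujuwhuz*.
The final sound of the plural form *ethujuwhuz* is /z/, which is a consonant, so the definite suffix is -eg, giving *ethujuwhuzeg*.
The final sound of the definite form *ethujuwhuzeg* is /g/, which is a non-sibilant consonant, so the accusative suffix is -i, giving *ethujuwhuzegi*.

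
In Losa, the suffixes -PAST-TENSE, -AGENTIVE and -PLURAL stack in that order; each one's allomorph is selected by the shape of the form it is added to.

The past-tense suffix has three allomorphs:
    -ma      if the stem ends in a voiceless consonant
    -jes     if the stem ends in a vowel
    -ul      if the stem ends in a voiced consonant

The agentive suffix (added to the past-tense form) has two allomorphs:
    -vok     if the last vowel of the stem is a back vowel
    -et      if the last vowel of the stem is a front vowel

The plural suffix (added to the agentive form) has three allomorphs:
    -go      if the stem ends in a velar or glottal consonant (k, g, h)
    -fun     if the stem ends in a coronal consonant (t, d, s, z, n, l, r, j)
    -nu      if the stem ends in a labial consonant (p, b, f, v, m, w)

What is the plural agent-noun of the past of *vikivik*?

vikivikmavokgo

Since the final sound of *vikivik* is /k/ (a voiceless consonant), it takes -ma, giving *vikivikma*.
The past-tense form *vikivikma*: last vowel = /a/, a back vowel → -vok → *vikivikmavok*.
The final consonant of the agentive form *vikivikmavok* is /k/, which is velar/glottal, so the plural suffix is -go, giving *vikivikmavokgo*.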